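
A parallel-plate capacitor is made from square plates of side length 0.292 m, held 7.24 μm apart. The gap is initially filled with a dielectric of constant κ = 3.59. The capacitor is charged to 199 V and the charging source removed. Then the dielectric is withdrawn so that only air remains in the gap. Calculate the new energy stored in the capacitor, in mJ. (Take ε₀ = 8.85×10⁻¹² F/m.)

U ≈ 26.6 mJ

A = (0.292 m)² = 8.53×10⁻² m².
Initially C₁ = κε₀A/d = 3.59 × 8.85×10⁻¹² × 8.53×10⁻² / 7.24×10⁻⁶ = 3.74×10⁻⁷ F.
U₁ = 7.41×10⁻³ J.
Isolated ⇒ Q is held fixed. C₂ = 0.279 C₁ and U = Q²/(2C), so U₂/U₁ = C₁/C₂ = 3.59.
U₂ = 3.59 × 7.41×10⁻³ = 2.66×10⁻² J.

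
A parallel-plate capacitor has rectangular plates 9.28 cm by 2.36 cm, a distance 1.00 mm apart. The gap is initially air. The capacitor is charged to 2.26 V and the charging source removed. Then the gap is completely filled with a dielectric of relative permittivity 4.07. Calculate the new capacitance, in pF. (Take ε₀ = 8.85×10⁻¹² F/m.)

78.9 pF

A = 9.28 × 2.36 cm² = 2.19×10⁻³ m².
Initially C₁ = ε₀A/d = 8.85×10⁻¹² × 2.19×10⁻³ / 1.00×10⁻³ = 1.94×10⁻¹¹ F.
C = κε₀A/d scales with κ, so C₂/C₁ = κ = 4.07.
C₂ = 4.07 × 1.94×10⁻¹¹ = 7.89×10⁻¹¹ F.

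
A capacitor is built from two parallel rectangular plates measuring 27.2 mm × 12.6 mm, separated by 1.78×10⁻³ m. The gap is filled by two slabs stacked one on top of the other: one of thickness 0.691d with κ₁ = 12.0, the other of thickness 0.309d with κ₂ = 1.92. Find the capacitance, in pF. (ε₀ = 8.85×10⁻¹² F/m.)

7.80 pF

A = 27.2 × 12.6 mm² = 3.43×10⁻⁴ m².
Stacked slabs ⇒ two capacitors in series, each with the full plate area.
C₁ = κ₁ε₀A/d₁ = 12.0 × 8.85×10⁻¹² × 3.43×10⁻⁴ / 1.23×10⁻³ = 2.96×10⁻¹¹ F.
C₂ = κ₂ε₀A/d₂ = 1.92 × 8.85×10⁻¹² × 3.43×10⁻⁴ / 5.50×10⁻⁴ = 1.06×10⁻¹¹ F.
C = (1/C₁ + 1/C₂)⁻¹ = 7.80×10⁻¹² F.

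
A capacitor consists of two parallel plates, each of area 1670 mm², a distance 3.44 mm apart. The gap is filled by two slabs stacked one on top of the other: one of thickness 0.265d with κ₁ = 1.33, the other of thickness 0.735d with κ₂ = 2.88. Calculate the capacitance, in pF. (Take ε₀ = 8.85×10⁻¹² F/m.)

C ≈ 9.45 pF

A = 1670 mm² = 1.67×10⁻³ m².
Stacked slabs ⇒ two capacitors in series, each with the full plate area.
C₁ = κ₁ε₀A/d₁ = 1.33 × 8.85×10⁻¹² × 1.67×10⁻³ / 9.12×10⁻⁴ = 2.16×10⁻¹¹ F.
C₂ = κ₂ε₀A/d₂ = 2.88 × 8.85×10⁻¹² × 1.67×10⁻³ / 2.53×10⁻³ = 1.68×10⁻¹¹ F.
C = (1/C₁ + 1/C₂)⁻¹ = 9.45×10⁻¹² F.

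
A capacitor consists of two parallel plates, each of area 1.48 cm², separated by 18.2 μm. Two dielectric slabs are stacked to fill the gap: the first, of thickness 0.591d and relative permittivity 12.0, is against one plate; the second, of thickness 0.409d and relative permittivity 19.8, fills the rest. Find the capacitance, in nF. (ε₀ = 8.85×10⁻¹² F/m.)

C ≈ 1.03 nF

A = 1.48 cm² = 1.48×10⁻⁴ m².
Stacked slabs ⇒ two capacitors in series, each with the full plate area.
C₁ = κ₁ε₀A/d₁ = 12.0 × 8.85×10⁻¹² × 1.48×10⁻⁴ / 1.08×10⁻⁵ = 1.46×10⁻⁹ F.
C₂ = κ₂ε₀A/d₂ = 19.8 × 8.85×10⁻¹² × 1.48×10⁻⁴ / 7.44×10⁻⁶ = 3.48×10⁻⁹ F.
C = (1/C₁ + 1/C₂)⁻¹ = 1.03×10⁻⁹ F.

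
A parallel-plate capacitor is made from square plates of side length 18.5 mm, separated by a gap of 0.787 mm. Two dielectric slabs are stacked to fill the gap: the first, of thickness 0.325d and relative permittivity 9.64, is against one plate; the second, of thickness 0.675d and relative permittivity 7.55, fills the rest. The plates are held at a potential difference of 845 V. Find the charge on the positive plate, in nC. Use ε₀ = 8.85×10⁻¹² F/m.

A = (18.5 mm)² = 3.42×10⁻⁴ m².
Stacked slabs ⇒ two capacitors in series, each with the full plate area.
C₁ = κ₁ε₀A/d₁ = 9.64 × 8.85×10⁻¹² × 3.42×10⁻⁴ / 2.56×10⁻⁴ = 1.14×10⁻¹⁰ F.
C₂ = κ₂ε₀A/d₂ = 7.55 × 8.85×10⁻¹² × 3.42×10⁻⁴ / 5.31×10⁻⁴ = 4.30×10⁻¹¹ F.
C = (1/C₁ + 1/C₂)⁻¹ = 3.13×10⁻¹¹ F.
Q = CV = 3.13×10⁻¹¹ × 845 = 2.64×10⁻⁸ C.

Q ≈ 26.4 nC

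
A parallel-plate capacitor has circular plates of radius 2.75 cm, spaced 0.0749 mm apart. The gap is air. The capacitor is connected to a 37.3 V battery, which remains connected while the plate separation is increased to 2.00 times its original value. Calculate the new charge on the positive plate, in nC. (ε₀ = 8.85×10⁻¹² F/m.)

5.24 nC

A = π(2.75 cm)² = 2.38×10⁻³ m².
Initially C₁ = ε₀A/d = 8.85×10⁻¹² × 2.38×10⁻³ / 7.49×10⁻⁵ = 2.81×10⁻¹⁰ F.
Q₁ = 1.05×10⁻⁸ C.
Battery connected ⇒ V is held fixed. C₂ = 0.500 C₁ and Q = CV, so Q₂/Q₁ = C₂/C₁ = 0.500.
Q₂ = 0.500 × 1.05×10⁻⁸ = 5.24×10⁻⁹ C.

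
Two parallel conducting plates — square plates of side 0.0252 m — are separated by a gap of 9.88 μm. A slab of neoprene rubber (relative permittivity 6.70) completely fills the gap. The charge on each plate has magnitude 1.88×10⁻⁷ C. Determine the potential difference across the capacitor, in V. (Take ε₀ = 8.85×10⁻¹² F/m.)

49.3 V

A = (0.0252 m)² = 6.35×10⁻⁴ m².
C = κε₀A/d = 6.70 × 8.85×10⁻¹² × 6.35×10⁻⁴ / 9.88×10⁻⁶ = 3.81×10⁻⁹ F.
V = Q/C = 1.88×10⁻⁷ / 3.81×10⁻⁹ = 49.3 V.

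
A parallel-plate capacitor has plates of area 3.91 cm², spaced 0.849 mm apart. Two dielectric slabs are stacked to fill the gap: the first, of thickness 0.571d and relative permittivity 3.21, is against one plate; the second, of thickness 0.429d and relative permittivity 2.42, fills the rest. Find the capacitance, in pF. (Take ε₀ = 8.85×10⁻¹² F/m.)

C ≈ 11.5 pF

A = 3.91 cm² = 3.91×10⁻⁴ m².
Stacked slabs ⇒ two capacitors in series, each with the full plate area.
C₁ = κ₁ε₀A/d₁ = 3.21 × 8.85×10⁻¹² × 3.91×10⁻⁴ / 4.85×10⁻⁴ = 2.29×10⁻¹¹ F.
C₂ = κ₂ε₀A/d₂ = 2.42 × 8.85×10⁻¹² × 3.91×10⁻⁴ / 3.64×10⁻⁴ = 2.30×10⁻¹¹ F.
C = (1/C₁ + 1/C₂)⁻¹ = 1.15×10⁻¹¹ F.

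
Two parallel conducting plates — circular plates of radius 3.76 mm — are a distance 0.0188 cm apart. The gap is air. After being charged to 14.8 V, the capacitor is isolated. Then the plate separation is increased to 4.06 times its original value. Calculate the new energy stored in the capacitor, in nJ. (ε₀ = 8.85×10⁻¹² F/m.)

U ≈ 0.930 nJ

A = π(3.76 mm)² = 4.44×10⁻⁵ m².
Initially C₁ = ε₀A/d = 8.85×10⁻¹² × 4.44×10⁻⁵ / 1.88×10⁻⁴ = 2.09×10⁻¹² F.
U₁ = 2.29×10⁻¹⁰ J.
Isolated ⇒ Q is held fixed. C₂ = 0.246 C₁ and U = Q²/(2C), so U₂/U₁ = C₁/C₂ = 4.06.
U₂ = 4.06 × 2.29×10⁻¹⁰ = 9.30×10⁻¹⁰ J.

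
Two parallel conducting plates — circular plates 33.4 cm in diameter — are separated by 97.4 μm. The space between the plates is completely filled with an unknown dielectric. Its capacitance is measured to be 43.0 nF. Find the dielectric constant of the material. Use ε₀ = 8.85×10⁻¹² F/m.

5.40

A = π(33.4/2 cm)² = 8.76×10⁻² m².
κ = Cd/(ε₀A) = 4.30×10⁻⁸ × 9.74×10⁻⁵ / (8.85×10⁻¹² × 8.76×10⁻²) = 5.40.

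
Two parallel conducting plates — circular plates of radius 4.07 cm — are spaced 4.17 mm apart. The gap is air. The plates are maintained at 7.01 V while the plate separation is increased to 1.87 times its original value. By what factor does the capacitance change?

C = ε₀A/d scales as 1/d, so C₂/C₁ = d₁/d₂ = 1/1.87 = 0.535.

C₂/C₁ ≈ 0.535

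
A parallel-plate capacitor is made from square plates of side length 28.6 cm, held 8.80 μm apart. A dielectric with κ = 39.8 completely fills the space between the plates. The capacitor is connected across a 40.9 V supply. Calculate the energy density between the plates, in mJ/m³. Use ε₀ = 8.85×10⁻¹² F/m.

E = V/d = 40.9 / 8.80×10⁻⁶ = 4.65×10⁶ V/m.
u = ½κε₀E² = ½ × 39.8 × 8.85×10⁻¹² × (4.65×10⁶)² = 3.80×10³ J/m³.

u ≈ 3.80×10⁶ mJ/m³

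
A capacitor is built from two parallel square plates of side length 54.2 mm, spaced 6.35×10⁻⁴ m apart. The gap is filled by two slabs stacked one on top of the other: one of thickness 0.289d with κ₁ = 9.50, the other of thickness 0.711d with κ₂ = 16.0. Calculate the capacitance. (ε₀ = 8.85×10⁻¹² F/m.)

0.547 nF

A = (54.2 mm)² = 2.94×10⁻³ m².
Stacked slabs ⇒ two capacitors in series, each with the full plate area.
C₁ = κ₁ε₀A/d₁ = 9.50 × 8.85×10⁻¹² × 2.94×10⁻³ / 1.84×10⁻⁴ = 1.35×10⁻⁹ F.
C₂ = κ₂ε₀A/d₂ = 16.0 × 8.85×10⁻¹² × 2.94×10⁻³ / 4.51×10⁻⁴ = 9.21×10⁻¹⁰ F.
C = (1/C₁ + 1/C₂)⁻¹ = 5.47×10⁻¹⁰ F.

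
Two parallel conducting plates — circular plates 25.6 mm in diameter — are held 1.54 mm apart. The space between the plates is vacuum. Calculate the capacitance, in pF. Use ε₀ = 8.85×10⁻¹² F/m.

A = π(25.6/2 mm)² = 5.15×10⁻⁴ m².
C = ε₀A/d = 8.85×10⁻¹² × 5.15×10⁻⁴ / 1.54×10⁻³ = 2.96×10⁻¹² F.

C ≈ 2.96 pF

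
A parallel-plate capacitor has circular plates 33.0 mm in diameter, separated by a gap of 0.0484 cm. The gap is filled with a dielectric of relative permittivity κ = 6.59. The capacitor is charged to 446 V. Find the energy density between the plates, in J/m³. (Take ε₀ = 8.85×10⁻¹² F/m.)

E = V/d = 446 / 4.84×10⁻⁴ = 9.21×10⁵ V/m.
u = ½κε₀E² = ½ × 6.59 × 8.85×10⁻¹² × (9.21×10⁵)² = 24.8 J/m³.

u ≈ 24.8 J/m³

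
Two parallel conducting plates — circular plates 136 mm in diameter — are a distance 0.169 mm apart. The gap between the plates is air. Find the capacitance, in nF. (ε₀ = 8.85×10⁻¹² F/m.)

A = π(136/2 mm)² = 1.45×10⁻² m².
C = ε₀A/d = 8.85×10⁻¹² × 1.45×10⁻² / 1.69×10⁻⁴ = 7.61×10⁻¹⁰ F.

C ≈ 0.761 nF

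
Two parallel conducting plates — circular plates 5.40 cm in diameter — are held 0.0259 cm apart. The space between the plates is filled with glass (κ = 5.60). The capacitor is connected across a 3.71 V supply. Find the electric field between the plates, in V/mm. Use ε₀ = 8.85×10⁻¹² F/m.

14.3 V/mm

E = V/d = 3.71 / 2.59×10⁻⁴ = 1.43×10⁴ V/m.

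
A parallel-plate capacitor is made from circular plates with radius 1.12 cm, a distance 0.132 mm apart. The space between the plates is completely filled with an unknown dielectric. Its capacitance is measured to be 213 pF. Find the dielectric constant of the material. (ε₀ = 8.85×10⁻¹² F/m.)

κ ≈ 8.06

A = π(1.12 cm)² = 3.94×10⁻⁴ m².
κ = Cd/(ε₀A) = 2.13×10⁻¹⁰ × 1.32×10⁻⁴ / (8.85×10⁻¹² × 3.94×10⁻⁴) = 8.06.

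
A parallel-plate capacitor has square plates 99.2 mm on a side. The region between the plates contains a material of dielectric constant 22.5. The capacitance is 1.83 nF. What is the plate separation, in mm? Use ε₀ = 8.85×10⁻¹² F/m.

A = (99.2 mm)² = 9.84×10⁻³ m².
d = κε₀A/C = 22.5 × 8.85×10⁻¹² × 9.84×10⁻³ / 1.83×10⁻⁹ = 1.07×10⁻³ m.

1.07 mm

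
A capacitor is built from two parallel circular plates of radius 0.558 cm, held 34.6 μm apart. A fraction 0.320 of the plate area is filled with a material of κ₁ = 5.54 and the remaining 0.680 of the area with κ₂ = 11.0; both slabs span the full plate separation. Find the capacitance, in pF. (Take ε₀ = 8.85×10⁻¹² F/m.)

A = π(0.558 cm)² = 9.78×10⁻⁵ m².
Side-by-side slabs ⇒ two capacitors in parallel, each spanning the full gap.
C₁ = κ₁ε₀A₁/d = 5.54 × 8.85×10⁻¹² × 3.13×10⁻⁵ / 3.46×10⁻⁵ = 4.44×10⁻¹¹ F.
C₂ = κ₂ε₀A₂/d = 11.0 × 8.85×10⁻¹² × 6.65×10⁻⁵ / 3.46×10⁻⁵ = 1.87×10⁻¹⁰ F.
C = C₁ + C₂ = 2.32×10⁻¹⁰ F.

232 pF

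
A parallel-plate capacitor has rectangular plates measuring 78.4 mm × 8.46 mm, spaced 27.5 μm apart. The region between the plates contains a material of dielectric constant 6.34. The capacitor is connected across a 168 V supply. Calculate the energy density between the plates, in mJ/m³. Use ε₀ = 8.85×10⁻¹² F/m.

E = V/d = 168 / 2.75×10⁻⁵ = 6.11×10⁶ V/m.
u = ½κε₀E² = ½ × 6.34 × 8.85×10⁻¹² × (6.11×10⁶)² = 1.05×10³ J/m³.

1.05×10⁶ mJ/m³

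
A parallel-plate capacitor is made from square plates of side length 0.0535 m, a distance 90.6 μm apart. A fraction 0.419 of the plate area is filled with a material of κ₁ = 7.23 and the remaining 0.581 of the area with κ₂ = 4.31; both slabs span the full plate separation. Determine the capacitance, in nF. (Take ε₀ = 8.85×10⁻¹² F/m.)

A = (0.0535 m)² = 2.86×10⁻³ m².
Side-by-side slabs ⇒ two capacitors in parallel, each spanning the full gap.
C₁ = κ₁ε₀A₁/d = 7.23 × 8.85×10⁻¹² × 1.20×10⁻³ / 9.06×10⁻⁵ = 8.47×10⁻¹⁰ F.
C₂ = κ₂ε₀A₂/d = 4.31 × 8.85×10⁻¹² × 1.66×10⁻³ / 9.06×10⁻⁵ = 7.00×10⁻¹⁰ F.
C = C₁ + C₂ = 1.55×10⁻⁹ F.

1.55 nF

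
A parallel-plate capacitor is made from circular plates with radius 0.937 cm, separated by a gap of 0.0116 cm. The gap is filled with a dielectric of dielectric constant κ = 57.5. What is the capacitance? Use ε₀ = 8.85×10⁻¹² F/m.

A = π(0.937 cm)² = 2.76×10⁻⁴ m².
C = κε₀A/d = 57.5 × 8.85×10⁻¹² × 2.76×10⁻⁴ / 1.16×10⁻⁴ = 1.21×10⁻⁹ F.

C ≈ 1.21 nF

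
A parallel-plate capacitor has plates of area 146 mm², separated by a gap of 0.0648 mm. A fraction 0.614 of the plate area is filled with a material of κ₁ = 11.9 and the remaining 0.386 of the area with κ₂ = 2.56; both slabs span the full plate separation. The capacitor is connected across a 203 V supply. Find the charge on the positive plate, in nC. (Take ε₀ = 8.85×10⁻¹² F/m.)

A = 146 mm² = 1.46×10⁻⁴ m².
Side-by-side slabs ⇒ two capacitors in parallel, each spanning the full gap.
C₁ = κ₁ε₀A₁/d = 11.9 × 8.85×10⁻¹² × 8.96×10⁻⁵ / 6.48×10⁻⁵ = 1.46×10⁻¹⁰ F.
C₂ = κ₂ε₀A₂/d = 2.56 × 8.85×10⁻¹² × 5.64×10⁻⁵ / 6.48×10⁻⁵ = 1.97×10⁻¹¹ F.
C = C₁ + C₂ = 1.65×10⁻¹⁰ F.
Q = CV = 1.65×10⁻¹⁰ × 203 = 3.36×10⁻⁸ C.

Q ≈ 33.6 nC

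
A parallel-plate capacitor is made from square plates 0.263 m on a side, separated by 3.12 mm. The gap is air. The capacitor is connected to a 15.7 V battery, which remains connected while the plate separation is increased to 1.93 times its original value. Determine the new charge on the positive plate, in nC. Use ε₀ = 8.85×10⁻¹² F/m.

A = (0.263 m)² = 6.92×10⁻² m².
Initially C₁ = ε₀A/d = 8.85×10⁻¹² × 6.92×10⁻² / 3.12×10⁻³ = 1.96×10⁻¹⁰ F.
Q₁ = 3.08×10⁻⁹ C.
Battery connected ⇒ V is held fixed. C₂ = 0.518 C₁ and Q = CV, so Q₂/Q₁ = C₂/C₁ = 0.518.
Q₂ = 0.518 × 3.08×10⁻⁹ = 1.60×10⁻⁹ C.

1.60 nC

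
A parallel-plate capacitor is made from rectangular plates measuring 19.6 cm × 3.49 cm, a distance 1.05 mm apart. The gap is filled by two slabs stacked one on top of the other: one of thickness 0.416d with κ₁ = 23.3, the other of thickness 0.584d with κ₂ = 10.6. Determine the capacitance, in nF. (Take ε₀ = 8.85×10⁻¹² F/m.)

C ≈ 0.790 nF

A = 19.6 × 3.49 cm² = 6.84×10⁻³ m².
Stacked slabs ⇒ two capacitors in series, each with the full plate area.
C₁ = κ₁ε₀A/d₁ = 23.3 × 8.85×10⁻¹² × 6.84×10⁻³ / 4.37×10⁻⁴ = 3.23×10⁻⁹ F.
C₂ = κ₂ε₀A/d₂ = 10.6 × 8.85×10⁻¹² × 6.84×10⁻³ / 6.13×10⁻⁴ = 1.05×10⁻⁹ F.
C = (1/C₁ + 1/C₂)⁻¹ = 7.90×10⁻¹⁰ F.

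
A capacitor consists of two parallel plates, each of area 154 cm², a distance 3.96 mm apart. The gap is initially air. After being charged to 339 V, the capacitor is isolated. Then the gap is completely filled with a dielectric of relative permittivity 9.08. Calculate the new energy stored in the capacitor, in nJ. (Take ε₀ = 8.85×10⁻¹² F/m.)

A = 154 cm² = 1.54×10⁻² m².
Initially C₁ = ε₀A/d = 8.85×10⁻¹² × 1.54×10⁻² / 3.96×10⁻³ = 3.44×10⁻¹¹ F.
U₁ = 1.98×10⁻⁶ J.
Isolated ⇒ Q is held fixed. C₂ = 9.08 C₁ and U = Q²/(2C), so U₂/U₁ = C₁/C₂ = 0.110.
U₂ = 0.110 × 1.98×10⁻⁶ = 2.18×10⁻⁷ J.

218 nJ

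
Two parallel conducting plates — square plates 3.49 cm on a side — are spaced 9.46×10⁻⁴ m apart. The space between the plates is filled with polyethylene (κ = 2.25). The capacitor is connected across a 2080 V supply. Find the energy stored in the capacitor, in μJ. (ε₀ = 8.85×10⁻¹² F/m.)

A = (3.49 cm)² = 1.22×10⁻³ m².
C = κε₀A/d = 2.25 × 8.85×10⁻¹² × 1.22×10⁻³ / 9.46×10⁻⁴ = 2.56×10⁻¹¹ F.
U = ½CV² = ½ × 2.56×10⁻¹¹ × (2080)² = 5.55×10⁻⁵ J.

55.5 μJ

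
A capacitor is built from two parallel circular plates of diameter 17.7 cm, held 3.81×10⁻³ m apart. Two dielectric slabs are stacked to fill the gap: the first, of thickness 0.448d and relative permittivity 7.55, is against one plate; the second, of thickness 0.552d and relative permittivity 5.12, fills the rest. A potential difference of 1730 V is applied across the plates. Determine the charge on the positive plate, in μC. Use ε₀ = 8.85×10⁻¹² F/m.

Q ≈ 0.592 μC

A = π(17.7/2 cm)² = 2.46×10⁻² m².
Stacked slabs ⇒ two capacitors in series, each with the full plate area.
C₁ = κ₁ε₀A/d₁ = 7.55 × 8.85×10⁻¹² × 2.46×10⁻² / 1.71×10⁻³ = 9.63×10⁻¹⁰ F.
C₂ = κ₂ε₀A/d₂ = 5.12 × 8.85×10⁻¹² × 2.46×10⁻² / 2.10×10⁻³ = 5.30×10⁻¹⁰ F.
C = (1/C₁ + 1/C₂)⁻¹ = 3.42×10⁻¹⁰ F.
Q = CV = 3.42×10⁻¹⁰ × 1730 = 5.92×10⁻⁷ C.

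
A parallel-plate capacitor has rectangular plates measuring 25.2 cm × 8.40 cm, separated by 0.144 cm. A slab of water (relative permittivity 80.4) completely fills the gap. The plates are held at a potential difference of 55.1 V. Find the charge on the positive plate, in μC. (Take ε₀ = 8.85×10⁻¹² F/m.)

0.576 μC

A = 25.2 × 8.40 cm² = 2.12×10⁻² m².
C = κε₀A/d = 80.4 × 8.85×10⁻¹² × 2.12×10⁻² / 1.44×10⁻³ = 1.05×10⁻⁸ F.
Q = CV = 1.05×10⁻⁸ × 55.1 = 5.76×10⁻⁷ C.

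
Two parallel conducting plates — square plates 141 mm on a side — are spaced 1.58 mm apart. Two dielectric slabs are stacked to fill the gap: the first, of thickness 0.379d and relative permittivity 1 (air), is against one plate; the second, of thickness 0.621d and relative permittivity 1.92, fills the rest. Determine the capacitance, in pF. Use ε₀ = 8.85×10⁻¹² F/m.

A = (141 mm)² = 1.99×10⁻² m².
Stacked slabs ⇒ two capacitors in series, each with the full plate area.
C₁ = κ₁ε₀A/d₁ = 1.00 × 8.85×10⁻¹² × 1.99×10⁻² / 5.99×10⁻⁴ = 2.94×10⁻¹⁰ F.
C₂ = κ₂ε₀A/d₂ = 1.92 × 8.85×10⁻¹² × 1.99×10⁻² / 9.81×10⁻⁴ = 3.44×10⁻¹⁰ F.
C = (1/C₁ + 1/C₂)⁻¹ = 1.59×10⁻¹⁰ F.

159 pF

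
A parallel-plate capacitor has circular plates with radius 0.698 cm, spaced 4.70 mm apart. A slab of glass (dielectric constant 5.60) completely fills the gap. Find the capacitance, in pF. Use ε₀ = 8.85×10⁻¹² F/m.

A = π(0.698 cm)² = 1.53×10⁻⁴ m².
C = κε₀A/d = 5.60 × 8.85×10⁻¹² × 1.53×10⁻⁴ / 4.70×10⁻³ = 1.61×10⁻¹² F.

1.61 pF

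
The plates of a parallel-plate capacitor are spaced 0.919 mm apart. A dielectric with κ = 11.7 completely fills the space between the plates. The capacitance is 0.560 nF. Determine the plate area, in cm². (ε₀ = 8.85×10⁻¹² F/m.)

A = Cd/(κε₀) = 5.60×10⁻¹⁰ × 9.19×10⁻⁴ / (11.7 × 8.85×10⁻¹²) = 4.97×10⁻³ m².

A ≈ 49.7 cm²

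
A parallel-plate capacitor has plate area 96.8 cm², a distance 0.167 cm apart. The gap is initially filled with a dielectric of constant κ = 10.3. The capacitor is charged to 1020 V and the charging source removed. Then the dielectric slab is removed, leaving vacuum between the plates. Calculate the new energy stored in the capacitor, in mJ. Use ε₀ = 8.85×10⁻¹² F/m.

2.83 mJ

A = 96.8 cm² = 9.68×10⁻³ m².
Initially C₁ = κε₀A/d = 10.3 × 8.85×10⁻¹² × 9.68×10⁻³ / 1.67×10⁻³ = 5.28×10⁻¹⁰ F.
U₁ = 2.75×10⁻⁴ J.
Isolated ⇒ Q is held fixed. C₂ = 0.0971 C₁ and U = Q²/(2C), so U₂/U₁ = C₁/C₂ = 10.3.
U₂ = 10.3 × 2.75×10⁻⁴ = 2.83×10⁻³ J.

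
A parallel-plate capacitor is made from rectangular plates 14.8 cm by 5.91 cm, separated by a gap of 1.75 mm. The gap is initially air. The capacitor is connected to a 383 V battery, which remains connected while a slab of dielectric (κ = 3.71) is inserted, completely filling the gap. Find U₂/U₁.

U₂/U₁ ≈ 3.71

Battery connected ⇒ V is held fixed.
C₂ = 3.71 C₁ and U = ½CV², so U₂/U₁ = C₂/C₁ = 3.71.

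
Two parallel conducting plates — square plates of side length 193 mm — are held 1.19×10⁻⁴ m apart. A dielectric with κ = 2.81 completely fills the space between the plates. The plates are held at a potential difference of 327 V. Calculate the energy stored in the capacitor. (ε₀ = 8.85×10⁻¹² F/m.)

A = (193 mm)² = 3.72×10⁻² m².
C = κε₀A/d = 2.81 × 8.85×10⁻¹² × 3.72×10⁻² / 1.19×10⁻⁴ = 7.78×10⁻⁹ F.
U = ½CV² = ½ × 7.78×10⁻⁹ × (327)² = 4.16×10⁻⁴ J.

416 μJ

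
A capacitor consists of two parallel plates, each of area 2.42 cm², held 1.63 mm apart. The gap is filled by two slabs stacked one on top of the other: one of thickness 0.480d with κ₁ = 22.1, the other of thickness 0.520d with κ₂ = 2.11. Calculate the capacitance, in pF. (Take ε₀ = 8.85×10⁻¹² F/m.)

A = 2.42 cm² = 2.42×10⁻⁴ m².
Stacked slabs ⇒ two capacitors in series, each with the full plate area.
C₁ = κ₁ε₀A/d₁ = 22.1 × 8.85×10⁻¹² × 2.42×10⁻⁴ / 7.82×10⁻⁴ = 6.05×10⁻¹¹ F.
C₂ = κ₂ε₀A/d₂ = 2.11 × 8.85×10⁻¹² × 2.42×10⁻⁴ / 8.48×10⁻⁴ = 5.33×10⁻¹² F.
C = (1/C₁ + 1/C₂)⁻¹ = 4.90×10⁻¹² F.

C ≈ 4.90 pF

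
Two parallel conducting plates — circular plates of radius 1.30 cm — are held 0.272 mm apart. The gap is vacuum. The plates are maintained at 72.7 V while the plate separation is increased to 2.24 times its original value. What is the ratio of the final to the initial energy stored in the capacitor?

U₂/U₁ ≈ 0.446

Battery connected ⇒ V is held fixed.
C₂ = 0.446 C₁ and U = ½CV², so U₂/U₁ = C₂/C₁ = 0.446.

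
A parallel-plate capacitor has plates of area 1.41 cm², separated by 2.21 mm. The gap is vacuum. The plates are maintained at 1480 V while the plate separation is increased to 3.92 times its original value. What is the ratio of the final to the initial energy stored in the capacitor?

Battery connected ⇒ V is held fixed.
C₂ = 0.255 C₁ and U = ½CV², so U₂/U₁ = C₂/C₁ = 0.255.

U₂/U₁ ≈ 0.255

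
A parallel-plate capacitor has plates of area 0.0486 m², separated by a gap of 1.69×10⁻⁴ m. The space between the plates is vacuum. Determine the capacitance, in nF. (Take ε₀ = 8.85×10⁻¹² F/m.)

C = ε₀A/d = 8.85×10⁻¹² × 4.86×10⁻² / 1.69×10⁻⁴ = 2.55×10⁻⁹ F.

2.55 nF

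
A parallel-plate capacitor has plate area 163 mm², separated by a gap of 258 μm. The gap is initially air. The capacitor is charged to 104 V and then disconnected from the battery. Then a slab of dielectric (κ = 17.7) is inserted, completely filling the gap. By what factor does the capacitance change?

C₂/C₁ ≈ 17.7

C = κε₀A/d scales with κ, so C₂/C₁ = κ = 17.7.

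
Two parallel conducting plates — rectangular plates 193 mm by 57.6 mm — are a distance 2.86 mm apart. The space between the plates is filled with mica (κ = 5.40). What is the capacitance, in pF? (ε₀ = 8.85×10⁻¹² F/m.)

A = 193 × 57.6 mm² = 1.11×10⁻² m².
C = κε₀A/d = 5.40 × 8.85×10⁻¹² × 1.11×10⁻² / 2.86×10⁻³ = 1.86×10⁻¹⁰ F.

186 pF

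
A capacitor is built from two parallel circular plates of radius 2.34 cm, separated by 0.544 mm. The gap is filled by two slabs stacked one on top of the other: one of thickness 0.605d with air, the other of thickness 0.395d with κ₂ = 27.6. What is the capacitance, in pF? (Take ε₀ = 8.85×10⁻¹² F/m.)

A = π(2.34 cm)² = 1.72×10⁻³ m².
Stacked slabs ⇒ two capacitors in series, each with the full plate area.
C₁ = κ₁ε₀A/d₁ = 1.00 × 8.85×10⁻¹² × 1.72×10⁻³ / 3.29×10⁻⁴ = 4.63×10⁻¹¹ F.
C₂ = κ₂ε₀A/d₂ = 27.6 × 8.85×10⁻¹² × 1.72×10⁻³ / 2.15×10⁻⁴ = 1.96×10⁻⁹ F.
C = (1/C₁ + 1/C₂)⁻¹ = 4.52×10⁻¹¹ F.

C ≈ 45.2 pF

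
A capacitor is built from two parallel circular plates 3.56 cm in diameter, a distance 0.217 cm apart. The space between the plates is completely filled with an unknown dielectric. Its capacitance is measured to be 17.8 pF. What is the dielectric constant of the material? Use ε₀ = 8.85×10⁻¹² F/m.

κ ≈ 4.38

A = π(3.56/2 cm)² = 9.95×10⁻⁴ m².
κ = Cd/(ε₀A) = 1.78×10⁻¹¹ × 2.17×10⁻³ / (8.85×10⁻¹² × 9.95×10⁻⁴) = 4.38.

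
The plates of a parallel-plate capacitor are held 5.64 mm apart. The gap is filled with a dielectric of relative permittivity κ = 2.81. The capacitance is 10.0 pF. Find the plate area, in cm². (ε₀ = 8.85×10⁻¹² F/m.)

A ≈ 22.7 cm²

A = Cd/(κε₀) = 1.00×10⁻¹¹ × 5.64×10⁻³ / (2.81 × 8.85×10⁻¹²) = 2.27×10⁻³ m².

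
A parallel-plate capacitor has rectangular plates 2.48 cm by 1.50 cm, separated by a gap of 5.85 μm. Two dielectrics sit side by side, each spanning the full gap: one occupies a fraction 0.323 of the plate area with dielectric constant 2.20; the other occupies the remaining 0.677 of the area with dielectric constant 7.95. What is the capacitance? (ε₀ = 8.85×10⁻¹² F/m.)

C ≈ 3.43 nF

A = 2.48 × 1.50 cm² = 3.72×10⁻⁴ m².
Side-by-side slabs ⇒ two capacitors in parallel, each spanning the full gap.
C₁ = κ₁ε₀A₁/d = 2.20 × 8.85×10⁻¹² × 1.20×10⁻⁴ / 5.85×10⁻⁶ = 4.00×10⁻¹⁰ F.
C₂ = κ₂ε₀A₂/d = 7.95 × 8.85×10⁻¹² × 2.52×10⁻⁴ / 5.85×10⁻⁶ = 3.03×10⁻⁹ F.
C = C₁ + C₂ = 3.43×10⁻⁹ F.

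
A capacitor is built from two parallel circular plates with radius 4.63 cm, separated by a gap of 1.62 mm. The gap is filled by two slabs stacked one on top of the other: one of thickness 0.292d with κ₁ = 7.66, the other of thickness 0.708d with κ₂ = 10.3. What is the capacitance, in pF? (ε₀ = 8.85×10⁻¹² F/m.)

344 pF

A = π(4.63 cm)² = 6.73×10⁻³ m².
Stacked slabs ⇒ two capacitors in series, each with the full plate area.
C₁ = κ₁ε₀A/d₁ = 7.66 × 8.85×10⁻¹² × 6.73×10⁻³ / 4.73×10⁻⁴ = 9.65×10⁻¹⁰ F.
C₂ = κ₂ε₀A/d₂ = 10.3 × 8.85×10⁻¹² × 6.73×10⁻³ / 1.15×10⁻³ = 5.35×10⁻¹⁰ F.
C = (1/C₁ + 1/C₂)⁻¹ = 3.44×10⁻¹⁰ F.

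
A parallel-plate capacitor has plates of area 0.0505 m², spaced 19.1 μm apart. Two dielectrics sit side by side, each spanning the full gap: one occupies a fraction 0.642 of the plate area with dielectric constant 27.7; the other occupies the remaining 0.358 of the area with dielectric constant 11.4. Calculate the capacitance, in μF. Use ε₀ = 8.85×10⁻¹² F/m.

0.512 μF

Side-by-side slabs ⇒ two capacitors in parallel, each spanning the full gap.
C₁ = κ₁ε₀A₁/d = 27.7 × 8.85×10⁻¹² × 3.24×10⁻² / 1.91×10⁻⁵ = 4.16×10⁻⁷ F.
C₂ = κ₂ε₀A₂/d = 11.4 × 8.85×10⁻¹² × 1.81×10⁻² / 1.91×10⁻⁵ = 9.55×10⁻⁸ F.
C = C₁ + C₂ = 5.12×10⁻⁷ F.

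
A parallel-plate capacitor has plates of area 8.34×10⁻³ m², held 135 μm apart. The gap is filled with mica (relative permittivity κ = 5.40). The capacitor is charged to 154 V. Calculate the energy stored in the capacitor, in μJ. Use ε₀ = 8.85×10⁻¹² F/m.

C = κε₀A/d = 5.40 × 8.85×10⁻¹² × 8.34×10⁻³ / 1.35×10⁻⁴ = 2.95×10⁻⁹ F.
U = ½CV² = ½ × 2.95×10⁻⁹ × (154)² = 3.50×10⁻⁵ J.

35.0 μJ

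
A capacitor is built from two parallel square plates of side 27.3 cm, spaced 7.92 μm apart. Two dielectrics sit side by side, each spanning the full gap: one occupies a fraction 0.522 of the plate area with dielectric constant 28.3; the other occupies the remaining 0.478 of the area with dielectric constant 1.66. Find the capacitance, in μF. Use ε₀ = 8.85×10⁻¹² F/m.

A = (27.3 cm)² = 7.45×10⁻² m².
Side-by-side slabs ⇒ two capacitors in parallel, each spanning the full gap.
C₁ = κ₁ε₀A₁/d = 28.3 × 8.85×10⁻¹² × 3.89×10⁻² / 7.92×10⁻⁶ = 1.23×10⁻⁶ F.
C₂ = κ₂ε₀A₂/d = 1.66 × 8.85×10⁻¹² × 3.56×10⁻² / 7.92×10⁻⁶ = 6.61×10⁻⁸ F.
C = C₁ + C₂ = 1.30×10⁻⁶ F.

C ≈ 1.30 μF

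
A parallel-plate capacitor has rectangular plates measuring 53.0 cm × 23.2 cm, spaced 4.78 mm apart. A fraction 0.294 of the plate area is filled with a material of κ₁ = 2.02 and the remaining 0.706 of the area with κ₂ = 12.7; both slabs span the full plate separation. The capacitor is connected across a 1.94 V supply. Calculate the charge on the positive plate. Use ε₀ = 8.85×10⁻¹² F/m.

A = 53.0 × 23.2 cm² = 0.123 m².
Side-by-side slabs ⇒ two capacitors in parallel, each spanning the full gap.
C₁ = κ₁ε₀A₁/d = 2.02 × 8.85×10⁻¹² × 3.62×10⁻² / 4.78×10⁻³ = 1.35×10⁻¹⁰ F.
C₂ = κ₂ε₀A₂/d = 12.7 × 8.85×10⁻¹² × 8.68×10⁻² / 4.78×10⁻³ = 2.04×10⁻⁹ F.
C = C₁ + C₂ = 2.18×10⁻⁹ F.
Q = CV = 2.18×10⁻⁹ × 1.94 = 4.22×10⁻⁹ C.

Q ≈ 4.22 nC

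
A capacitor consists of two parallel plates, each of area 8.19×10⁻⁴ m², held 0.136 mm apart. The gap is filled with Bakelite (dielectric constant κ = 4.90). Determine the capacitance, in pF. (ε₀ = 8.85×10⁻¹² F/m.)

C = κε₀A/d = 4.90 × 8.85×10⁻¹² × 8.19×10⁻⁴ / 1.36×10⁻⁴ = 2.61×10⁻¹⁰ F.

C ≈ 261 pF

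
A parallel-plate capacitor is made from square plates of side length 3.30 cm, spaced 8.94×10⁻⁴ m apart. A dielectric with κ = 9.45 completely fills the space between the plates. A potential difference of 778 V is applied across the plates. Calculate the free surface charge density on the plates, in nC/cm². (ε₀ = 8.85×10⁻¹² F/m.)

A = (3.30 cm)² = 1.09×10⁻³ m².
C = κε₀A/d = 9.45 × 8.85×10⁻¹² × 1.09×10⁻³ / 8.94×10⁻⁴ = 1.02×10⁻¹⁰ F.
σ = Q/A = CV/A = 1.02×10⁻¹⁰ × 778 / 1.09×10⁻³ = 7.28×10⁻⁵ C/m².

7.28 nC/cm²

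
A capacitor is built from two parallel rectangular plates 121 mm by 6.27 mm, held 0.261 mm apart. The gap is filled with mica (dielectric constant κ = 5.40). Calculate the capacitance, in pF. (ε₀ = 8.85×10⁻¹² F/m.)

A = 121 × 6.27 mm² = 7.59×10⁻⁴ m².
C = κε₀A/d = 5.40 × 8.85×10⁻¹² × 7.59×10⁻⁴ / 2.61×10⁻⁴ = 1.39×10⁻¹⁰ F.

C ≈ 139 pF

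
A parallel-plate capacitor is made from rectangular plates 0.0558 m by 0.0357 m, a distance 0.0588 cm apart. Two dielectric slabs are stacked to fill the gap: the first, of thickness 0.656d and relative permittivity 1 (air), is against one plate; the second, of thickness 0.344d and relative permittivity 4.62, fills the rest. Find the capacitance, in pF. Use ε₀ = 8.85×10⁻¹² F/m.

A = 0.0558 × 0.0357 m² = 1.99×10⁻³ m².
Stacked slabs ⇒ two capacitors in series, each with the full plate area.
C₁ = κ₁ε₀A/d₁ = 1.00 × 8.85×10⁻¹² × 1.99×10⁻³ / 3.86×10⁻⁴ = 4.57×10⁻¹¹ F.
C₂ = κ₂ε₀A/d₂ = 4.62 × 8.85×10⁻¹² × 1.99×10⁻³ / 2.02×10⁻⁴ = 4.03×10⁻¹⁰ F.
C = (1/C₁ + 1/C₂)⁻¹ = 4.10×10⁻¹¹ F.

41.0 pF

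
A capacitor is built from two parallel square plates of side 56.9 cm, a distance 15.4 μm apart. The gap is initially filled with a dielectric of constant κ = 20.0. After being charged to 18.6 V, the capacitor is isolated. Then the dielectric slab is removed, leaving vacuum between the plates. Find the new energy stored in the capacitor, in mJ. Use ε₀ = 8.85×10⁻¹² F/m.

A = (56.9 cm)² = 0.324 m².
Initially C₁ = κε₀A/d = 20.0 × 8.85×10⁻¹² × 0.324 / 1.54×10⁻⁵ = 3.72×10⁻⁶ F.
U₁ = 6.44×10⁻⁴ J.
Isolated ⇒ Q is held fixed. C₂ = 0.0500 C₁ and U = Q²/(2C), so U₂/U₁ = C₁/C₂ = 20.0.
U₂ = 20.0 × 6.44×10⁻⁴ = 1.29×10⁻² J.

U ≈ 12.9 mJ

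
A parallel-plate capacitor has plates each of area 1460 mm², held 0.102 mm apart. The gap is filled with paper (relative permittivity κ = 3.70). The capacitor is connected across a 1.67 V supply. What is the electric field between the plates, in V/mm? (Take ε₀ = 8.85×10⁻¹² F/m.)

E ≈ 16.4 V/mm

E = V/d = 1.67 / 1.02×10⁻⁴ = 1.64×10⁴ V/m.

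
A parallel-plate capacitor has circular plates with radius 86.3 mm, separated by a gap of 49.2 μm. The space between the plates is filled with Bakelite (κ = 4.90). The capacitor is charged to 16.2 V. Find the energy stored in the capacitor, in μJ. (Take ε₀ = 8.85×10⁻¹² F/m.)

A = π(86.3 mm)² = 2.34×10⁻² m².
C = κε₀A/d = 4.90 × 8.85×10⁻¹² × 2.34×10⁻² / 4.92×10⁻⁵ = 2.06×10⁻⁸ F.
U = ½CV² = ½ × 2.06×10⁻⁸ × (16.2)² = 2.71×10⁻⁶ J.

U ≈ 2.71 μJ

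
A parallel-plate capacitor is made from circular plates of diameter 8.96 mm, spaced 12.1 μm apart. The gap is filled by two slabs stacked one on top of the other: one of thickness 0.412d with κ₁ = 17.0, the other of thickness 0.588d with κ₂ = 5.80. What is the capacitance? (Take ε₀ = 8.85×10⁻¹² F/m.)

A = π(8.96/2 mm)² = 6.31×10⁻⁵ m².
Stacked slabs ⇒ two capacitors in series, each with the full plate area.
C₁ = κ₁ε₀A/d₁ = 17.0 × 8.85×10⁻¹² × 6.31×10⁻⁵ / 4.99×10⁻⁶ = 1.90×10⁻⁹ F.
C₂ = κ₂ε₀A/d₂ = 5.80 × 8.85×10⁻¹² × 6.31×10⁻⁵ / 7.11×10⁻⁶ = 4.55×10⁻¹⁰ F.
C = (1/C₁ + 1/C₂)⁻¹ = 3.67×10⁻¹⁰ F.

C ≈ 367 pF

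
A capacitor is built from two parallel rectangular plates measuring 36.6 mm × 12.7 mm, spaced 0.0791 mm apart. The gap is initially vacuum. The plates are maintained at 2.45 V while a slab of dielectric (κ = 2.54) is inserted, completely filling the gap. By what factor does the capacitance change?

C₂/C₁ ≈ 2.54

C = κε₀A/d scales with κ, so C₂/C₁ = κ = 2.54.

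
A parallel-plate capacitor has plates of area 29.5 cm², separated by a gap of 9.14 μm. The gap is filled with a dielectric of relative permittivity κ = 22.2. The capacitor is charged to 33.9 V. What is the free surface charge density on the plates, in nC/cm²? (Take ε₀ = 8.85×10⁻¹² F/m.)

A = 29.5 cm² = 2.95×10⁻³ m².
C = κε₀A/d = 22.2 × 8.85×10⁻¹² × 2.95×10⁻³ / 9.14×10⁻⁶ = 6.34×10⁻⁸ F.
σ = Q/A = CV/A = 6.34×10⁻⁸ × 33.9 / 2.95×10⁻³ = 7.29×10⁻⁴ C/m².

72.9 nC/cm²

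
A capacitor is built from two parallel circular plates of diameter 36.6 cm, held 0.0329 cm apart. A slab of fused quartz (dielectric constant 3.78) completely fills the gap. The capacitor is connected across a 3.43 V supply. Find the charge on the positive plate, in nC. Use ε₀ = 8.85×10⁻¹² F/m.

Q ≈ 36.7 nC

A = π(36.6/2 cm)² = 0.105 m².
C = κε₀A/d = 3.78 × 8.85×10⁻¹² × 0.105 / 3.29×10⁻⁴ = 1.07×10⁻⁸ F.
Q = CV = 1.07×10⁻⁸ × 3.43 = 3.67×10⁻⁸ C.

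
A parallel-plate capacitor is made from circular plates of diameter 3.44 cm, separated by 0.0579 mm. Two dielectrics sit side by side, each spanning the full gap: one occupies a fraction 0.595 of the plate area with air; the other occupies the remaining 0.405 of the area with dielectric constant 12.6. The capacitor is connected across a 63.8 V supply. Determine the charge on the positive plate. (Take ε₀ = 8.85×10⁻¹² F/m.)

A = π(3.44/2 cm)² = 9.29×10⁻⁴ m².
Side-by-side slabs ⇒ two capacitors in parallel, each spanning the full gap.
C₁ = κ₁ε₀A₁/d = 1.00 × 8.85×10⁻¹² × 5.53×10⁻⁴ / 5.79×10⁻⁵ = 8.45×10⁻¹¹ F.
C₂ = κ₂ε₀A₂/d = 12.6 × 8.85×10⁻¹² × 3.76×10⁻⁴ / 5.79×10⁻⁵ = 7.25×10⁻¹⁰ F.
C = C₁ + C₂ = 8.09×10⁻¹⁰ F.
Q = CV = 8.09×10⁻¹⁰ × 63.8 = 5.16×10⁻⁸ C.

51.6 nC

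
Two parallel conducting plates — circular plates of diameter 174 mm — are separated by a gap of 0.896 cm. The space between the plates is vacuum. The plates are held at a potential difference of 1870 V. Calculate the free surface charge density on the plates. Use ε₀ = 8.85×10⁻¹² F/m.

1.85 μC/m²

A = π(174/2 mm)² = 2.38×10⁻² m².
C = ε₀A/d = 8.85×10⁻¹² × 2.38×10⁻² / 8.96×10⁻³ = 2.35×10⁻¹¹ F.
σ = Q/A = CV/A = 2.35×10⁻¹¹ × 1870 / 2.38×10⁻² = 1.85×10⁻⁶ C/m².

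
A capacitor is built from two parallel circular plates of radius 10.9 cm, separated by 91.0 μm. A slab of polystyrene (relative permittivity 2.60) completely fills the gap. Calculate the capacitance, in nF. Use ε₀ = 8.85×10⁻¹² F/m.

A = π(10.9 cm)² = 3.73×10⁻² m².
C = κε₀A/d = 2.60 × 8.85×10⁻¹² × 3.73×10⁻² / 9.10×10⁻⁵ = 9.44×10⁻⁹ F.

9.44 nF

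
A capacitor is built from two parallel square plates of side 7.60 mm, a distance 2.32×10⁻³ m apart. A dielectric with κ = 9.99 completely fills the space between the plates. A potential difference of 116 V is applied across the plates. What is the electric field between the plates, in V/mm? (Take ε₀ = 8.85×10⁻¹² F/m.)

50.0 V/mm

E = V/d = 116 / 2.32×10⁻³ = 5.00×10⁴ V/m.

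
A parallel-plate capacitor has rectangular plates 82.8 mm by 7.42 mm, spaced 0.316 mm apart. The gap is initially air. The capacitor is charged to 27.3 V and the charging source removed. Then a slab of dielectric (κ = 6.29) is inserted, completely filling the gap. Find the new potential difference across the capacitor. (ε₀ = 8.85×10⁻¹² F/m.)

V ≈ 4.34 V

A = 82.8 × 7.42 mm² = 6.14×10⁻⁴ m².
Initially C₁ = ε₀A/d = 8.85×10⁻¹² × 6.14×10⁻⁴ / 3.16×10⁻⁴ = 1.72×10⁻¹¹ F.
V₁ = 27.3 V.
Isolated ⇒ Q is held fixed. C₂ = 6.29 C₁ and V = Q/C, so V₂/V₁ = C₁/C₂ = 0.159.
V₂ = 0.159 × 27.3 = 4.34 V.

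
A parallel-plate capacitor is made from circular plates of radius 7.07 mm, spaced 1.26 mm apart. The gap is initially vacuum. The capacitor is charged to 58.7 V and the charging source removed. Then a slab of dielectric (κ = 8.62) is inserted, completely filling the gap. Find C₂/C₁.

8.62

C = κε₀A/d scales with κ, so C₂/C₁ = κ = 8.62.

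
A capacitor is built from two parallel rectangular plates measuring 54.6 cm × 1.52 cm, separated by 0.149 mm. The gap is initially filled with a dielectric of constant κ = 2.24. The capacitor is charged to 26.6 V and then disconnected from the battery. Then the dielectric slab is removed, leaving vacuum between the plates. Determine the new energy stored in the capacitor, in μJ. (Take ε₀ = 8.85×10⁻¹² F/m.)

A = 54.6 × 1.52 cm² = 8.30×10⁻³ m².
Initially C₁ = κε₀A/d = 2.24 × 8.85×10⁻¹² × 8.30×10⁻³ / 1.49×10⁻⁴ = 1.10×10⁻⁹ F.
U₁ = 3.91×10⁻⁷ J.
Isolated ⇒ Q is held fixed. C₂ = 0.446 C₁ and U = Q²/(2C), so U₂/U₁ = C₁/C₂ = 2.24.
U₂ = 2.24 × 3.91×10⁻⁷ = 8.75×10⁻⁷ J.

0.875 μJ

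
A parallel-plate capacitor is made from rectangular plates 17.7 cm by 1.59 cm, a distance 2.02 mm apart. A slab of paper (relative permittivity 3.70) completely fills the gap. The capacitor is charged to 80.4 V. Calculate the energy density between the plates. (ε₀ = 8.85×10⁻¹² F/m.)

25.9 mJ/m³

E = V/d = 80.4 / 2.02×10⁻³ = 3.98×10⁴ V/m.
u = ½κε₀E² = ½ × 3.70 × 8.85×10⁻¹² × (3.98×10⁴)² = 2.59×10⁻² J/m³.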